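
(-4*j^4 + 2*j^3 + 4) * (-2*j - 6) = 8*j^5 + 20*j^4 - 12*j^3 - 8*j - 24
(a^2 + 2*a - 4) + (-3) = a^2 + 2*a - 7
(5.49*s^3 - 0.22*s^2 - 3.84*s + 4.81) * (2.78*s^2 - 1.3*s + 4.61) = 15.2622*s^5 - 7.7486*s^4 + 14.9197*s^3 + 17.3496*s^2 - 23.9554*s + 22.1741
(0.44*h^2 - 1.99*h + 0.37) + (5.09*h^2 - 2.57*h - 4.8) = 5.53*h^2 - 4.56*h - 4.43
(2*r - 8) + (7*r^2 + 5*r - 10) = 7*r^2 + 7*r - 18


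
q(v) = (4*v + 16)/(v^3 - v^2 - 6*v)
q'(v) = (4*v + 16)*(-3*v^2 + 2*v + 6)/(v^3 - v^2 - 6*v)^2 + 4/(v^3 - v^2 - 6*v) = 4*(-v*(-v^2 + v + 6) + (v + 4)*(-3*v^2 + 2*v + 6))/(v^2*(-v^2 + v + 6)^2)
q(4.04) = 1.27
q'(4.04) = -1.58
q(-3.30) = -0.10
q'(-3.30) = -0.28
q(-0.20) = 13.19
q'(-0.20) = 66.24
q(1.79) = -2.82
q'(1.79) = -0.50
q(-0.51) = 5.23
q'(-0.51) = 9.74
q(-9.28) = 0.03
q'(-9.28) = 0.00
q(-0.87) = 3.29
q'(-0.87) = 2.77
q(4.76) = 0.62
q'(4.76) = -0.50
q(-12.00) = 0.02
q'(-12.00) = 0.00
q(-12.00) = 0.02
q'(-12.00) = 0.00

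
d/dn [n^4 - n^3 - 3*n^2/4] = n*(8*n^2 - 6*n - 3)/2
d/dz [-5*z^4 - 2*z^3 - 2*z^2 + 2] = 2*z*(-10*z^2 - 3*z - 2)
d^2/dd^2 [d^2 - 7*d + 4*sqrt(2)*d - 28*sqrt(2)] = 2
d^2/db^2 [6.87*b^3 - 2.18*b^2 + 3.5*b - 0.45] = 41.22*b - 4.36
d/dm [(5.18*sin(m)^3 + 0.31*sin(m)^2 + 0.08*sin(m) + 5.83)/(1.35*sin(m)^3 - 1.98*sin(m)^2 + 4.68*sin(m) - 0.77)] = (-3.5527136788005e-15*sin(m)^5 - 10.6749*sin(m)^4 + 48.2688*sin(m)^3 - 33.9681*sin(m)^2 + 22.6094*sin(m) - 27.346)*cos(m)/(1.8225*sin(m)^6 - 5.346*sin(m)^5 + 16.5564*sin(m)^4 - 20.6118*sin(m)^3 + 24.9516*sin(m)^2 - 7.2072*sin(m) + 0.5929)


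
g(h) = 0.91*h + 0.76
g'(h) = 0.910000000000000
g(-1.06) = -0.20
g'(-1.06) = 0.91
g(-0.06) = 0.71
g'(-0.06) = 0.91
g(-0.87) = -0.03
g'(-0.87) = 0.91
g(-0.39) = 0.41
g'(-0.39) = 0.91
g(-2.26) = -1.30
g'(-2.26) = 0.91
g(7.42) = 7.51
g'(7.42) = 0.91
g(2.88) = 3.38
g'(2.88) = 0.91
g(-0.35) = 0.44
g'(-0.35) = 0.91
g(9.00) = 8.95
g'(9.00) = 0.91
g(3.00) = 3.49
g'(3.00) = 0.91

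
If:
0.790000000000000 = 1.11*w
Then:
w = 0.71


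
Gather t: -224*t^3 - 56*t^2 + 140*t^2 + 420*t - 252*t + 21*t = -224*t^3 + 84*t^2 + 189*t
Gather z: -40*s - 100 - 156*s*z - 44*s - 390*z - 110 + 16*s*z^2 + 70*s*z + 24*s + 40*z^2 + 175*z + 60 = -60*s + z^2*(16*s + 40) + z*(-86*s - 215) - 150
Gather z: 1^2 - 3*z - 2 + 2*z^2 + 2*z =2*z^2 - z - 1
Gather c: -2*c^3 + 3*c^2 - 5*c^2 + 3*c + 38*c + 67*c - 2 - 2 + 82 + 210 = -2*c^3 - 2*c^2 + 108*c + 288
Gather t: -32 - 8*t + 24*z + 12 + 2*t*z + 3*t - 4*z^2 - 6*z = t*(2*z - 5) - 4*z^2 + 18*z - 20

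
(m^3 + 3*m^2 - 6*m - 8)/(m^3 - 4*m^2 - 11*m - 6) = (m^2 + 2*m - 8)/(m^2 - 5*m - 6)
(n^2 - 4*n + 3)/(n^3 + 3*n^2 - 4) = (n - 3)/(n^2 + 4*n + 4)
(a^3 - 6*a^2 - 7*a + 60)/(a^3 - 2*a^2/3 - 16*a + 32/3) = 3*(a^2 - 2*a - 15)/(3*a^2 + 10*a - 8)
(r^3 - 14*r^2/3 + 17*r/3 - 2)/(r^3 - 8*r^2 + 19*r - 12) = (r - 2/3)/(r - 4)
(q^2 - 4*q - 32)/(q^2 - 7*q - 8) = (q + 4)/(q + 1)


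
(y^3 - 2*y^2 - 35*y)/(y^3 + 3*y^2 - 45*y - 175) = y/(y + 5)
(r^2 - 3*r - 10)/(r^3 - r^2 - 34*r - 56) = (r - 5)/(r^2 - 3*r - 28)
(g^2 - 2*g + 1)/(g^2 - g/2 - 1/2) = 2*(g - 1)/(2*g + 1)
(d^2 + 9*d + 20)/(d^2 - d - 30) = (d + 4)/(d - 6)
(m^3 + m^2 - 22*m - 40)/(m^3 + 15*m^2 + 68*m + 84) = (m^2 - m - 20)/(m^2 + 13*m + 42)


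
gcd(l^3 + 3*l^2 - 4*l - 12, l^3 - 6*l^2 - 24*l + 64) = l - 2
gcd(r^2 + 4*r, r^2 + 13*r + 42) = 1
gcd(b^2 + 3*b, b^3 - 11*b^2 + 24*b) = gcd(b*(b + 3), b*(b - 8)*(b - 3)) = b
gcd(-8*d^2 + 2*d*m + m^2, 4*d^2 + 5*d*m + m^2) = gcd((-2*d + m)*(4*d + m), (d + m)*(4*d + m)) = 4*d + m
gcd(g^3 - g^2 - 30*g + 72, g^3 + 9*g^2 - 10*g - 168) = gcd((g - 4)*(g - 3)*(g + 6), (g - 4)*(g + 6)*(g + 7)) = g^2 + 2*g - 24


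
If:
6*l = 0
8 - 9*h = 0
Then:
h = 8/9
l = 0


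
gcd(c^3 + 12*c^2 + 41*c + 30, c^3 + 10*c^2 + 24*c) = c + 6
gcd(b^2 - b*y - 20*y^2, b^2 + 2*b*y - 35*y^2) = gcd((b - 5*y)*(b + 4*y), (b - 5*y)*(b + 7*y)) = -b + 5*y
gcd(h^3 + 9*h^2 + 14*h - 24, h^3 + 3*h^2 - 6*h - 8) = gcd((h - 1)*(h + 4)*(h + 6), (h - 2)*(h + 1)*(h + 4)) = h + 4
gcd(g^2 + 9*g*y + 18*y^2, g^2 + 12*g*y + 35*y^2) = 1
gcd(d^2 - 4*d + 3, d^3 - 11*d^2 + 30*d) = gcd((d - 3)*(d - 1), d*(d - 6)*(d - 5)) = 1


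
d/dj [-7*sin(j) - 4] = -7*cos(j)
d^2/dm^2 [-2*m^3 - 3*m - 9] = -12*m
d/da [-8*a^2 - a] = -16*a - 1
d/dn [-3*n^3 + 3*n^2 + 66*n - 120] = -9*n^2 + 6*n + 66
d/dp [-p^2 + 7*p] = 7 - 2*p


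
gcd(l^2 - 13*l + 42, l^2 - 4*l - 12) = l - 6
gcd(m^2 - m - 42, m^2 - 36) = m + 6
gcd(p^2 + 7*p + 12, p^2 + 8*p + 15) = p + 3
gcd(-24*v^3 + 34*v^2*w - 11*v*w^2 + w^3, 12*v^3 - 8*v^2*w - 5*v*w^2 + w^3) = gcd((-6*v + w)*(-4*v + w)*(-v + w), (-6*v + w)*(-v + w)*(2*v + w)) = 6*v^2 - 7*v*w + w^2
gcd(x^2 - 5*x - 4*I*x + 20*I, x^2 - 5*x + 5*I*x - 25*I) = x - 5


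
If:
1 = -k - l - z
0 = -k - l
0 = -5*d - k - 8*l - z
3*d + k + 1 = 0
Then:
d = -3/13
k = -4/13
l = 4/13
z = -1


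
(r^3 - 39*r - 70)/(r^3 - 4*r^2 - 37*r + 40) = (r^2 - 5*r - 14)/(r^2 - 9*r + 8)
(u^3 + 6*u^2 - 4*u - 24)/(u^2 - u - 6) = (u^2 + 4*u - 12)/(u - 3)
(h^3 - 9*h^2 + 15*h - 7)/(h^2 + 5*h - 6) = (h^2 - 8*h + 7)/(h + 6)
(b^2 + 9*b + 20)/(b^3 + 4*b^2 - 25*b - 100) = 1/(b - 5)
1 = 1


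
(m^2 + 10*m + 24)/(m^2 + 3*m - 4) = (m + 6)/(m - 1)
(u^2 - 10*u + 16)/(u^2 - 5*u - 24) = (u - 2)/(u + 3)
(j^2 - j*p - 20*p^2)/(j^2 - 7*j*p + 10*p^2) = (-j - 4*p)/(-j + 2*p)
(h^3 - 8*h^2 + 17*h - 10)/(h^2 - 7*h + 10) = h - 1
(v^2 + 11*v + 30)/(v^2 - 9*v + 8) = (v^2 + 11*v + 30)/(v^2 - 9*v + 8)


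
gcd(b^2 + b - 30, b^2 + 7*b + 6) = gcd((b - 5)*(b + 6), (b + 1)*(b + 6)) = b + 6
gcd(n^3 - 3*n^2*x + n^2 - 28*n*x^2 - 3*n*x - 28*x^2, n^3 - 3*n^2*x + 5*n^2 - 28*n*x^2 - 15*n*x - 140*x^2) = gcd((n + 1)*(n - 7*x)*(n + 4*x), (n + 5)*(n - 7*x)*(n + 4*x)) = -n^2 + 3*n*x + 28*x^2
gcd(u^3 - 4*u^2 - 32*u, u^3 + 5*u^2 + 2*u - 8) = u + 4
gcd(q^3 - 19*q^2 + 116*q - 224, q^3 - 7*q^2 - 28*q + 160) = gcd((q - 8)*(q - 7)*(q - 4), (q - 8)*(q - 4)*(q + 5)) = q^2 - 12*q + 32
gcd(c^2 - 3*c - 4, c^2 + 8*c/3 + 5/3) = c + 1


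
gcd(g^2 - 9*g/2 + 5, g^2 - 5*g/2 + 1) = g - 2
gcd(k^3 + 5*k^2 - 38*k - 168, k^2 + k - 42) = k^2 + k - 42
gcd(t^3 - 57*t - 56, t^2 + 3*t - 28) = t + 7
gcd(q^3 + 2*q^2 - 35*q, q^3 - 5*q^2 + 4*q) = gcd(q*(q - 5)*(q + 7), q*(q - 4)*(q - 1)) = q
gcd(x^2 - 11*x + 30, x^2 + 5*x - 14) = 1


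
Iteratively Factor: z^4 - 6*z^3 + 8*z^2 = (z - 4)*(z^3 - 2*z^2) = (z - 4)*(z - 2)*(z^2) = z*(z - 4)*(z - 2)*(z)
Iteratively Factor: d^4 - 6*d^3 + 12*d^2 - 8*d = (d)*(d^3 - 6*d^2 + 12*d - 8) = d*(d - 2)*(d^2 - 4*d + 4) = d*(d - 2)^2*(d - 2)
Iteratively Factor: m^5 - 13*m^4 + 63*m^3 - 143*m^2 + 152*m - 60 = (m - 1)*(m^4 - 12*m^3 + 51*m^2 - 92*m + 60) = (m - 2)*(m - 1)*(m^3 - 10*m^2 + 31*m - 30) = (m - 5)*(m - 2)*(m - 1)*(m^2 - 5*m + 6) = (m - 5)*(m - 3)*(m - 2)*(m - 1)*(m - 2)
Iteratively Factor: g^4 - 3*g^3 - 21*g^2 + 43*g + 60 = (g + 1)*(g^3 - 4*g^2 - 17*g + 60) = (g - 5)*(g + 1)*(g^2 + g - 12) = (g - 5)*(g + 1)*(g + 4)*(g - 3)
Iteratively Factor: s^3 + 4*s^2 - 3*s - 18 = (s + 3)*(s^2 + s - 6) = (s - 2)*(s + 3)*(s + 3)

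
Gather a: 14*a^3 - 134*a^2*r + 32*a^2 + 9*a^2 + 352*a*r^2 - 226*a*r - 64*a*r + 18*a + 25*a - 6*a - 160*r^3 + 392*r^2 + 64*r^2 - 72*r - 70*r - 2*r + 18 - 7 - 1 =14*a^3 + a^2*(41 - 134*r) + a*(352*r^2 - 290*r + 37) - 160*r^3 + 456*r^2 - 144*r + 10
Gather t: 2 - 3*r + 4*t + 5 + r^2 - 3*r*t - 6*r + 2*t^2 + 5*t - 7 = r^2 - 9*r + 2*t^2 + t*(9 - 3*r)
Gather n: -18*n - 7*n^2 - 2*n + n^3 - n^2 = n^3 - 8*n^2 - 20*n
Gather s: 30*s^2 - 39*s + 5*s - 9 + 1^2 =30*s^2 - 34*s - 8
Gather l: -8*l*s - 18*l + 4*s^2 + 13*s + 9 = l*(-8*s - 18) + 4*s^2 + 13*s + 9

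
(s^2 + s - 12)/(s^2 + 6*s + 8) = (s - 3)/(s + 2)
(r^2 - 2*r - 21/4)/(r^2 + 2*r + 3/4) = (2*r - 7)/(2*r + 1)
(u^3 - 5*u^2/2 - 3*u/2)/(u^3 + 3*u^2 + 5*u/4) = 2*(u - 3)/(2*u + 5)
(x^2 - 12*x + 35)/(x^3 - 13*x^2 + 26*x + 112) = (x - 5)/(x^2 - 6*x - 16)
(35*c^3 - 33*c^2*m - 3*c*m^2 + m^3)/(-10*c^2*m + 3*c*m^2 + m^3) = (-7*c^2 + 8*c*m - m^2)/(m*(2*c - m))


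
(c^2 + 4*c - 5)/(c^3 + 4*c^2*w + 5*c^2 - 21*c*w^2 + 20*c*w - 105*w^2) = (1 - c)/(-c^2 - 4*c*w + 21*w^2)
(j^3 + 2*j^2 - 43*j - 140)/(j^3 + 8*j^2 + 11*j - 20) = (j - 7)/(j - 1)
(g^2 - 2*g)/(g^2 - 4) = g/(g + 2)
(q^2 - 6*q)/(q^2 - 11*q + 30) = q/(q - 5)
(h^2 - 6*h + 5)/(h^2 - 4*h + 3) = (h - 5)/(h - 3)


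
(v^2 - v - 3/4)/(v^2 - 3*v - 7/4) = (2*v - 3)/(2*v - 7)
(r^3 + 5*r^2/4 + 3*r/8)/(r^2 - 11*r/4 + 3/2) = r*(8*r^2 + 10*r + 3)/(2*(4*r^2 - 11*r + 6))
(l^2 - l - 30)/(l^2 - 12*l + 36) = (l + 5)/(l - 6)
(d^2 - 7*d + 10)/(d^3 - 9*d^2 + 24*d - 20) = 1/(d - 2)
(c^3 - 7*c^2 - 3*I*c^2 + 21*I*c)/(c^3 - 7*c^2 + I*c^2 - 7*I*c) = (c - 3*I)/(c + I)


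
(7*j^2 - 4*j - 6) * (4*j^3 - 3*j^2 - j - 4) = 28*j^5 - 37*j^4 - 19*j^3 - 6*j^2 + 22*j + 24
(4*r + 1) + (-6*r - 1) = -2*r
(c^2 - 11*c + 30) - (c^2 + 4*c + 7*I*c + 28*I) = -15*c - 7*I*c + 30 - 28*I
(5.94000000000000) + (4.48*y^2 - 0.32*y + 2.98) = 4.48*y^2 - 0.32*y + 8.92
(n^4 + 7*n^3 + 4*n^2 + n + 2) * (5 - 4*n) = -4*n^5 - 23*n^4 + 19*n^3 + 16*n^2 - 3*n + 10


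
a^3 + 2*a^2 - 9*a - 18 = (a - 3)*(a + 2)*(a + 3)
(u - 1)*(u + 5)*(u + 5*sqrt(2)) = u^3 + 4*u^2 + 5*sqrt(2)*u^2 - 5*u + 20*sqrt(2)*u - 25*sqrt(2)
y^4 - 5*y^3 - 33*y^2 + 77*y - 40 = (y - 8)*(y - 1)^2*(y + 5)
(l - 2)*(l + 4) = l^2 + 2*l - 8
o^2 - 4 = (o - 2)*(o + 2)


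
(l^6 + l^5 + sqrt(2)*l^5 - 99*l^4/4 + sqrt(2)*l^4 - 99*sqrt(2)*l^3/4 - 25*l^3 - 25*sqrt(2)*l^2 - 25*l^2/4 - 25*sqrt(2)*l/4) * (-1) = -l^6 - sqrt(2)*l^5 - l^5 - sqrt(2)*l^4 + 99*l^4/4 + 25*l^3 + 99*sqrt(2)*l^3/4 + 25*l^2/4 + 25*sqrt(2)*l^2 + 25*sqrt(2)*l/4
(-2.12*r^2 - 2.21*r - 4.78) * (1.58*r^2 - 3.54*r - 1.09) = -3.3496*r^4 + 4.013*r^3 + 2.5818*r^2 + 19.3301*r + 5.2102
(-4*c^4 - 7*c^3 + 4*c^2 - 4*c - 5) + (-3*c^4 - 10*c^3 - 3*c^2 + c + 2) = -7*c^4 - 17*c^3 + c^2 - 3*c - 3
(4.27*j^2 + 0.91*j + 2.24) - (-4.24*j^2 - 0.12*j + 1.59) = 8.51*j^2 + 1.03*j + 0.65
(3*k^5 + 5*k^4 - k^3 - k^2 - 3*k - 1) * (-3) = -9*k^5 - 15*k^4 + 3*k^3 + 3*k^2 + 9*k + 3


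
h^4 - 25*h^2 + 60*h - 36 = (h - 3)*(h - 2)*(h - 1)*(h + 6)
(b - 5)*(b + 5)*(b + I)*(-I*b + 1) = -I*b^4 + 2*b^3 + 26*I*b^2 - 50*b - 25*I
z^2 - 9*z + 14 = (z - 7)*(z - 2)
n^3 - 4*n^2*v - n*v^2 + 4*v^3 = (n - 4*v)*(n - v)*(n + v)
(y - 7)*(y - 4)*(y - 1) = y^3 - 12*y^2 + 39*y - 28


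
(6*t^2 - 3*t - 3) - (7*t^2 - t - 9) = -t^2 - 2*t + 6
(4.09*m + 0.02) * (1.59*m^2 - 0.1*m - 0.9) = 6.5031*m^3 - 0.3772*m^2 - 3.683*m - 0.018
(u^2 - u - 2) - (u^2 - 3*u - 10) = 2*u + 8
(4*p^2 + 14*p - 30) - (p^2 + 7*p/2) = 3*p^2 + 21*p/2 - 30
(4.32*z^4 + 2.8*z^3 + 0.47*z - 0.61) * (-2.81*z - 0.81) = -12.1392*z^5 - 11.3672*z^4 - 2.268*z^3 - 1.3207*z^2 + 1.3334*z + 0.4941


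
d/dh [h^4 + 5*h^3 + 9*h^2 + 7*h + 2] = 4*h^3 + 15*h^2 + 18*h + 7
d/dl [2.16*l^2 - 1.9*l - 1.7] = 4.32*l - 1.9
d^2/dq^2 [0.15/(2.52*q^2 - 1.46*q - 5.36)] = (1.90512*q^2 - 1.10376*q - 0.15*(5.04*q - 1.46)*(10.08*q - 2.92) - 4.05216)/(-2.52*q^2 + 1.46*q + 5.36)^3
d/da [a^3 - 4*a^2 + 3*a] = 3*a^2 - 8*a + 3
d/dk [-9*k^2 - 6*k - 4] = -18*k - 6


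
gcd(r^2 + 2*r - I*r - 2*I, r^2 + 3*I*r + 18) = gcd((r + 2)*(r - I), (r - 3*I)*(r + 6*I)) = 1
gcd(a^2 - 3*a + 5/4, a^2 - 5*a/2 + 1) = a - 1/2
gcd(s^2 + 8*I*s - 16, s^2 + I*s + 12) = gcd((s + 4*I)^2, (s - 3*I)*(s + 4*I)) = s + 4*I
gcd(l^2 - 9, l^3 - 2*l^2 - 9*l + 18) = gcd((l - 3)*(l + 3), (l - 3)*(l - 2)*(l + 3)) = l^2 - 9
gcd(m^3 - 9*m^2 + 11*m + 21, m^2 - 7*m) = m - 7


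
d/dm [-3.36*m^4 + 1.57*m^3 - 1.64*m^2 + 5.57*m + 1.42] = -13.44*m^3 + 4.71*m^2 - 3.28*m + 5.57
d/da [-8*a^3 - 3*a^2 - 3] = 6*a*(-4*a - 1)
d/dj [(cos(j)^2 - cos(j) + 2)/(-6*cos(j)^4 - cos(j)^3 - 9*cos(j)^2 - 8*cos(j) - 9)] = 16*(-12*cos(j)^5 + 17*cos(j)^4 - 46*cos(j)^3 + 11*cos(j)^2 - 18*cos(j) - 25)*sin(j)/(24*sin(j)^4 - 84*sin(j)^2 + 35*cos(j) + cos(3*j) + 96)^2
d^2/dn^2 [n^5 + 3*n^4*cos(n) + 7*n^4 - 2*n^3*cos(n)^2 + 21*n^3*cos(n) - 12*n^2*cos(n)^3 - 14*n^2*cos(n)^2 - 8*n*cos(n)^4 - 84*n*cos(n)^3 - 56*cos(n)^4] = -3*n^4*cos(n) - 24*n^3*sin(n) - 21*n^3*cos(n) + 4*n^3*cos(2*n) + 20*n^3 - 126*n^2*sin(n) + 12*n^2*sin(2*n) + 45*n^2*cos(n) + 28*n^2*cos(2*n) + 27*n^2*cos(3*n) + 84*n^2 + 36*n*sin(n) + 56*n*sin(2*n) + 36*n*sin(3*n) + 189*n*cos(n) + 32*n*cos(2*n)^2 + 10*n*cos(2*n) + 189*n*cos(3*n) - 22*n + 126*sin(n) + 16*sin(2*n) + 126*sin(3*n) + 8*sin(4*n) - 18*cos(n) + 224*cos(2*n)^2 + 98*cos(2*n) - 6*cos(3*n) - 126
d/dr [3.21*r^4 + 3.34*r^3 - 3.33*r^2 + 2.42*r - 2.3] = 12.84*r^3 + 10.02*r^2 - 6.66*r + 2.42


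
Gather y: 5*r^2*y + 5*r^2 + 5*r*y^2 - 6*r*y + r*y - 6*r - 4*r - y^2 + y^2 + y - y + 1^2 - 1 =5*r^2 + 5*r*y^2 - 10*r + y*(5*r^2 - 5*r)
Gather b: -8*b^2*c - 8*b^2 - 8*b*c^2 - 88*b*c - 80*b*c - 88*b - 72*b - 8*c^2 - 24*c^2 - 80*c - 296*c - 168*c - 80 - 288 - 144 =b^2*(-8*c - 8) + b*(-8*c^2 - 168*c - 160) - 32*c^2 - 544*c - 512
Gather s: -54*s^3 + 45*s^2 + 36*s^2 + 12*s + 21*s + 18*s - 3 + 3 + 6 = -54*s^3 + 81*s^2 + 51*s + 6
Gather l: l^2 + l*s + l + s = l^2 + l*(s + 1) + s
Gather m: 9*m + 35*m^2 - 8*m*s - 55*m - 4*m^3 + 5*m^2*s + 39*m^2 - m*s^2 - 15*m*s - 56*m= -4*m^3 + m^2*(5*s + 74) + m*(-s^2 - 23*s - 102)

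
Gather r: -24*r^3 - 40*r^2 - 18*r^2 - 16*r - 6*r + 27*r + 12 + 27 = -24*r^3 - 58*r^2 + 5*r + 39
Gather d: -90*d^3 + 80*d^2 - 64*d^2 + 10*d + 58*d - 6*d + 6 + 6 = -90*d^3 + 16*d^2 + 62*d + 12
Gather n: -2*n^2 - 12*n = -2*n^2 - 12*n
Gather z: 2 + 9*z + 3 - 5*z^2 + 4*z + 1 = -5*z^2 + 13*z + 6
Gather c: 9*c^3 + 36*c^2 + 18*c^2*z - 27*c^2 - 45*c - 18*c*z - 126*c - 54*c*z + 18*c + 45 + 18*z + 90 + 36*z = 9*c^3 + c^2*(18*z + 9) + c*(-72*z - 153) + 54*z + 135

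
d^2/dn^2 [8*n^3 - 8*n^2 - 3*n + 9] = 48*n - 16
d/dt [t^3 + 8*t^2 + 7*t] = 3*t^2 + 16*t + 7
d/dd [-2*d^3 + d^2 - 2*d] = -6*d^2 + 2*d - 2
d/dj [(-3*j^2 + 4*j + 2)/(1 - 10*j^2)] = 2*(20*j^2 + 17*j + 2)/(100*j^4 - 20*j^2 + 1)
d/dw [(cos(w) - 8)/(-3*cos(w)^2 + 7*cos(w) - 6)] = (3*sin(w)^2 + 48*cos(w) - 53)*sin(w)/(3*cos(w)^2 - 7*cos(w) + 6)^2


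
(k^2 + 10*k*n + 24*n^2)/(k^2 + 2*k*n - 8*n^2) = (k + 6*n)/(k - 2*n)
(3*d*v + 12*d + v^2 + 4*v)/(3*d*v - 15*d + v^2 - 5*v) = (v + 4)/(v - 5)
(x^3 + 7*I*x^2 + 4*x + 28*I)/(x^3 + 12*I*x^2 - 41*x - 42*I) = (x - 2*I)/(x + 3*I)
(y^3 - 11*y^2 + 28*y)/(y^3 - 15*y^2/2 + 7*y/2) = 2*(y - 4)/(2*y - 1)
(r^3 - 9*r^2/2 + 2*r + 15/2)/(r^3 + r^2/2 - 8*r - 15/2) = (2*r - 5)/(2*r + 5)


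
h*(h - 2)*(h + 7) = h^3 + 5*h^2 - 14*h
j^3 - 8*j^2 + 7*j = j*(j - 7)*(j - 1)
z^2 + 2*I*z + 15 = (z - 3*I)*(z + 5*I)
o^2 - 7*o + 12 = (o - 4)*(o - 3)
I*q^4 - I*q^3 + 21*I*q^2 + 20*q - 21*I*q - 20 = (q - 4*I)*(q - I)*(q + 5*I)*(I*q - I)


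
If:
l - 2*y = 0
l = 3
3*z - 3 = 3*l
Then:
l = 3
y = 3/2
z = 4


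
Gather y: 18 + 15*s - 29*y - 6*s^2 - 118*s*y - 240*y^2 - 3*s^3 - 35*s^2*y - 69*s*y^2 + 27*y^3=-3*s^3 - 6*s^2 + 15*s + 27*y^3 + y^2*(-69*s - 240) + y*(-35*s^2 - 118*s - 29) + 18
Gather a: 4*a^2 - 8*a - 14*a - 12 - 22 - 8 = 4*a^2 - 22*a - 42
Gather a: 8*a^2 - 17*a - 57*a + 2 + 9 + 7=8*a^2 - 74*a + 18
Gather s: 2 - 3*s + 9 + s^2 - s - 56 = s^2 - 4*s - 45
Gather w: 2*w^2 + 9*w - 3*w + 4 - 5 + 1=2*w^2 + 6*w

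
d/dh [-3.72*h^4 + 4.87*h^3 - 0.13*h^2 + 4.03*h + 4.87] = -14.88*h^3 + 14.61*h^2 - 0.26*h + 4.03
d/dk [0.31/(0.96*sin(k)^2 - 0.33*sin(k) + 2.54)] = (0.1023 - 0.5952*sin(k))*cos(k)/(0.96*sin(k)^2 - 0.33*sin(k) + 2.54)^2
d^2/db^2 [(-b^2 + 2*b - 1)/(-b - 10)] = 242/(b^3 + 30*b^2 + 300*b + 1000)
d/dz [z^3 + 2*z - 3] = 3*z^2 + 2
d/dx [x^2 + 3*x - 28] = 2*x + 3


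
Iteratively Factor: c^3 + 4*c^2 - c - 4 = (c + 4)*(c^2 - 1) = (c + 1)*(c + 4)*(c - 1)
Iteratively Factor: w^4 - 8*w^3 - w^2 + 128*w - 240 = (w - 4)*(w^3 - 4*w^2 - 17*w + 60) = (w - 5)*(w - 4)*(w^2 + w - 12) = (w - 5)*(w - 4)*(w + 4)*(w - 3)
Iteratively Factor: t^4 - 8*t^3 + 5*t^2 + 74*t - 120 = (t + 3)*(t^3 - 11*t^2 + 38*t - 40) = (t - 4)*(t + 3)*(t^2 - 7*t + 10) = (t - 4)*(t - 2)*(t + 3)*(t - 5)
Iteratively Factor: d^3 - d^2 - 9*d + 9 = (d + 3)*(d^2 - 4*d + 3) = (d - 1)*(d + 3)*(d - 3)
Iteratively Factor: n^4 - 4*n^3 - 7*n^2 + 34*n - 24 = (n - 1)*(n^3 - 3*n^2 - 10*n + 24) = (n - 4)*(n - 1)*(n^2 + n - 6) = (n - 4)*(n - 2)*(n - 1)*(n + 3)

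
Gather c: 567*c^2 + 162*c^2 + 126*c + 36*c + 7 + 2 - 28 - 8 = 729*c^2 + 162*c - 27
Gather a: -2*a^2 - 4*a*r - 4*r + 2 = -2*a^2 - 4*a*r - 4*r + 2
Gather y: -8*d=-8*d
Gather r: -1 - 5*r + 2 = 1 - 5*r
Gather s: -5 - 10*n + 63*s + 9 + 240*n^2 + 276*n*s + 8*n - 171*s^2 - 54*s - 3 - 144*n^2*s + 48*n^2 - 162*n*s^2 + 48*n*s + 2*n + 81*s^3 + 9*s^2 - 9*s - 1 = 288*n^2 + 81*s^3 + s^2*(-162*n - 162) + s*(-144*n^2 + 324*n)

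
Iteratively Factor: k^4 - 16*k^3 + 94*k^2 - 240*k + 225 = (k - 5)*(k^3 - 11*k^2 + 39*k - 45) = (k - 5)*(k - 3)*(k^2 - 8*k + 15) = (k - 5)^2*(k - 3)*(k - 3)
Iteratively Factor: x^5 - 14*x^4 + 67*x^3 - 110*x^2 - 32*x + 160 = (x - 4)*(x^4 - 10*x^3 + 27*x^2 - 2*x - 40) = (x - 5)*(x - 4)*(x^3 - 5*x^2 + 2*x + 8) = (x - 5)*(x - 4)^2*(x^2 - x - 2) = (x - 5)*(x - 4)^2*(x - 2)*(x + 1)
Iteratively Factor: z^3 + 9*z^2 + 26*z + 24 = (z + 2)*(z^2 + 7*z + 12) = (z + 2)*(z + 3)*(z + 4)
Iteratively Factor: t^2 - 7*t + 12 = (t - 3)*(t - 4)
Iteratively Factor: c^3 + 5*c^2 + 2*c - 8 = (c - 1)*(c^2 + 6*c + 8) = (c - 1)*(c + 4)*(c + 2)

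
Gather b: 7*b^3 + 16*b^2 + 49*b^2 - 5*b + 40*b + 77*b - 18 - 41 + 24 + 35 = 7*b^3 + 65*b^2 + 112*b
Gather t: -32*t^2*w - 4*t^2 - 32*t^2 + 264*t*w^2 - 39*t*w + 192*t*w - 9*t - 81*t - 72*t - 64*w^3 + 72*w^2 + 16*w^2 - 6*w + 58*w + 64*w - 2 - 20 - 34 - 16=t^2*(-32*w - 36) + t*(264*w^2 + 153*w - 162) - 64*w^3 + 88*w^2 + 116*w - 72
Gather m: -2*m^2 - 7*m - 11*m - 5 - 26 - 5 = -2*m^2 - 18*m - 36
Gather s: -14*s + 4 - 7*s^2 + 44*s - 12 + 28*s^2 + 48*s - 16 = 21*s^2 + 78*s - 24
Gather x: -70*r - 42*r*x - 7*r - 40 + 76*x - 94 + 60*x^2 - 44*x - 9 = -77*r + 60*x^2 + x*(32 - 42*r) - 143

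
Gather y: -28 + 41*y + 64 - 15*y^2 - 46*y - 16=-15*y^2 - 5*y + 20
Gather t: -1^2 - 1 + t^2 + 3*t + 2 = t^2 + 3*t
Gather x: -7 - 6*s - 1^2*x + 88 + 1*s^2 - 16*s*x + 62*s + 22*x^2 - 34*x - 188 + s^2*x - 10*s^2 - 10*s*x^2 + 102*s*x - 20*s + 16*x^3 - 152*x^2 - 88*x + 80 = -9*s^2 + 36*s + 16*x^3 + x^2*(-10*s - 130) + x*(s^2 + 86*s - 123) - 27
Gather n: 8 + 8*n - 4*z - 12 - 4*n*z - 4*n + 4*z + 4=n*(4 - 4*z)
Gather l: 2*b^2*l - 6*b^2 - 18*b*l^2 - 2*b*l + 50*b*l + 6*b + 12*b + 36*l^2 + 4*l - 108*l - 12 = -6*b^2 + 18*b + l^2*(36 - 18*b) + l*(2*b^2 + 48*b - 104) - 12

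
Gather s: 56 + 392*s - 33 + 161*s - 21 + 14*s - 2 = 567*s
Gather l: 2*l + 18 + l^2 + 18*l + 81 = l^2 + 20*l + 99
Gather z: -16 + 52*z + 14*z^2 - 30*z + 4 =14*z^2 + 22*z - 12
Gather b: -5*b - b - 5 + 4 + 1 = -6*b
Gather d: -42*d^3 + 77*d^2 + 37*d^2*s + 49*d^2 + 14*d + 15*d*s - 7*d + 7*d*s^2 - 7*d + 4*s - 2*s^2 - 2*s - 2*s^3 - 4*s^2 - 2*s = -42*d^3 + d^2*(37*s + 126) + d*(7*s^2 + 15*s) - 2*s^3 - 6*s^2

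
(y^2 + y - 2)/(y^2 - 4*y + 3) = (y + 2)/(y - 3)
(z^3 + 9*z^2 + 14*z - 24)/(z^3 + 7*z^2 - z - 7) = (z^2 + 10*z + 24)/(z^2 + 8*z + 7)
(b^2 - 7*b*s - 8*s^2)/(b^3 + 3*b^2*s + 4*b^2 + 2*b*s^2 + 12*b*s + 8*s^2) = (b - 8*s)/(b^2 + 2*b*s + 4*b + 8*s)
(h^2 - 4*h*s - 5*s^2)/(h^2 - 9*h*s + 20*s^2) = (-h - s)/(-h + 4*s)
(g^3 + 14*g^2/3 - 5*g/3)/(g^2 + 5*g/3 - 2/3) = g*(g + 5)/(g + 2)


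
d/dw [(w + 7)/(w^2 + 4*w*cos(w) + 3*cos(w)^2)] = (w^2 + 4*w*cos(w) + (w + 7)*(4*w*sin(w) - 2*w + 3*sin(2*w) - 4*cos(w)) + 3*cos(w)^2)/((w + cos(w))^2*(w + 3*cos(w))^2)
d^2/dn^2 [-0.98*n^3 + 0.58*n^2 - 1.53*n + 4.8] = 1.16 - 5.88*n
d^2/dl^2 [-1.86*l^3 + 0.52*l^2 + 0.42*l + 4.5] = 1.04 - 11.16*l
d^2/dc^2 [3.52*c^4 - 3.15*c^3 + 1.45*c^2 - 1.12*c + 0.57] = 42.24*c^2 - 18.9*c + 2.9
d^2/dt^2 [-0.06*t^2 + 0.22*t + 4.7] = -0.120000000000000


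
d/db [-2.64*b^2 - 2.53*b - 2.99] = -5.28*b - 2.53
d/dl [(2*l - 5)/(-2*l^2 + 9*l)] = (4*l^2 - 20*l + 45)/(l^2*(4*l^2 - 36*l + 81))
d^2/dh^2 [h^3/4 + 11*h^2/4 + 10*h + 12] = 3*h/2 + 11/2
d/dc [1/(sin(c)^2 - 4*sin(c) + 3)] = 2*(2 - sin(c))*cos(c)/(sin(c)^2 - 4*sin(c) + 3)^2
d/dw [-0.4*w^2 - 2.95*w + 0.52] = -0.8*w - 2.95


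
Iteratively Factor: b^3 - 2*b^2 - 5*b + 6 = (b - 1)*(b^2 - b - 6) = (b - 3)*(b - 1)*(b + 2)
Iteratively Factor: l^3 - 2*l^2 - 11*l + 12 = (l - 1)*(l^2 - l - 12) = (l - 1)*(l + 3)*(l - 4)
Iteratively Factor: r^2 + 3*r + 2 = (r + 2)*(r + 1)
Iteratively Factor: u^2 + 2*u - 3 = (u - 1)*(u + 3)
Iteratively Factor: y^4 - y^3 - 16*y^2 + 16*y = (y)*(y^3 - y^2 - 16*y + 16) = y*(y - 1)*(y^2 - 16) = y*(y - 1)*(y + 4)*(y - 4)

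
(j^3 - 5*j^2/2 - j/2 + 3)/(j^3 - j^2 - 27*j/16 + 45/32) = 16*(j^2 - j - 2)/(16*j^2 + 8*j - 15)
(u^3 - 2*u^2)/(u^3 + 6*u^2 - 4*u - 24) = u^2/(u^2 + 8*u + 12)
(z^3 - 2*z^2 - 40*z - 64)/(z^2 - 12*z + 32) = (z^2 + 6*z + 8)/(z - 4)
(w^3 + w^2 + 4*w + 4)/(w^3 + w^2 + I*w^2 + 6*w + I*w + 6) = (w + 2*I)/(w + 3*I)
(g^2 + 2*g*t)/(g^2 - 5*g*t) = (g + 2*t)/(g - 5*t)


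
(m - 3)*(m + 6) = m^2 + 3*m - 18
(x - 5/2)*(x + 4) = x^2 + 3*x/2 - 10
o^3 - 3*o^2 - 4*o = o*(o - 4)*(o + 1)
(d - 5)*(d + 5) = d^2 - 25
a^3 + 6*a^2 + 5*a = a*(a + 1)*(a + 5)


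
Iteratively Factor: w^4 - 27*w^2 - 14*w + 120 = (w + 4)*(w^3 - 4*w^2 - 11*w + 30) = (w - 5)*(w + 4)*(w^2 + w - 6) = (w - 5)*(w + 3)*(w + 4)*(w - 2)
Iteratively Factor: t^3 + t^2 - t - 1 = (t + 1)*(t^2 - 1) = (t - 1)*(t + 1)*(t + 1)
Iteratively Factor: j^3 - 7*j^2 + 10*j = (j - 2)*(j^2 - 5*j) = j*(j - 2)*(j - 5)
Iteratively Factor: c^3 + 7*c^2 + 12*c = (c + 4)*(c^2 + 3*c) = c*(c + 4)*(c + 3)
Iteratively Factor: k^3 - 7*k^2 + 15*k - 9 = (k - 1)*(k^2 - 6*k + 9) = (k - 3)*(k - 1)*(k - 3)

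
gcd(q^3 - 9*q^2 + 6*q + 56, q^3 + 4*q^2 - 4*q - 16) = q + 2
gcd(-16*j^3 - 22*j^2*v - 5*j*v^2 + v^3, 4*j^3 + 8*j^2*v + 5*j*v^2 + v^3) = 2*j^2 + 3*j*v + v^2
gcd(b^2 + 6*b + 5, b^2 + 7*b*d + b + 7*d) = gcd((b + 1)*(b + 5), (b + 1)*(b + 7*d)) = b + 1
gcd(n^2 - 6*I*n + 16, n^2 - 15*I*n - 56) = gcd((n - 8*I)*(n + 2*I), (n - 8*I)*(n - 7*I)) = n - 8*I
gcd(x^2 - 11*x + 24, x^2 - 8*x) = x - 8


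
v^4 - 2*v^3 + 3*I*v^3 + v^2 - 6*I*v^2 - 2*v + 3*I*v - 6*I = (v - 2)*(v - I)*(v + I)*(v + 3*I)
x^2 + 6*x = x*(x + 6)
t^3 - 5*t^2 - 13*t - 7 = (t - 7)*(t + 1)^2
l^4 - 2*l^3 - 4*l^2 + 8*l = l*(l - 2)^2*(l + 2)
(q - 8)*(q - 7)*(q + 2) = q^3 - 13*q^2 + 26*q + 112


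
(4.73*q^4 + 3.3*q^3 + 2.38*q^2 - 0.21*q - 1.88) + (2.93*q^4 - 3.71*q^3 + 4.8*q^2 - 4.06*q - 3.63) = 7.66*q^4 - 0.41*q^3 + 7.18*q^2 - 4.27*q - 5.51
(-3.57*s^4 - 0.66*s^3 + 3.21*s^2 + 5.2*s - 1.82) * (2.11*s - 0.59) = -7.5327*s^5 + 0.7137*s^4 + 7.1625*s^3 + 9.0781*s^2 - 6.9082*s + 1.0738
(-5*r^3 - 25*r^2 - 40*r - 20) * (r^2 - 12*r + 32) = -5*r^5 + 35*r^4 + 100*r^3 - 340*r^2 - 1040*r - 640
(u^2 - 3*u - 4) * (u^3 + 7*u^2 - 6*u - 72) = u^5 + 4*u^4 - 31*u^3 - 82*u^2 + 240*u + 288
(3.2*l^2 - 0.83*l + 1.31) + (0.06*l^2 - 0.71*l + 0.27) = 3.26*l^2 - 1.54*l + 1.58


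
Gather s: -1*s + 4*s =3*s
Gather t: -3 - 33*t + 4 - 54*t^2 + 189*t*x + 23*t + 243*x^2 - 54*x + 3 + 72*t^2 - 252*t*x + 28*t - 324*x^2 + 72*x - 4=18*t^2 + t*(18 - 63*x) - 81*x^2 + 18*x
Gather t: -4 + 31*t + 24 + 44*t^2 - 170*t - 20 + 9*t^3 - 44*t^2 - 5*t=9*t^3 - 144*t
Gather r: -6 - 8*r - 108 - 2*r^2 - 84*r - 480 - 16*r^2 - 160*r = -18*r^2 - 252*r - 594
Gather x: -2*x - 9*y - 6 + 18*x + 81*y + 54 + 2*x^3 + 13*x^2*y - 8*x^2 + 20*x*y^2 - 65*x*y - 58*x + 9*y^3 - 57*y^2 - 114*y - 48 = 2*x^3 + x^2*(13*y - 8) + x*(20*y^2 - 65*y - 42) + 9*y^3 - 57*y^2 - 42*y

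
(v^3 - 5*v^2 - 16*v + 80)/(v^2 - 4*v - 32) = (v^2 - 9*v + 20)/(v - 8)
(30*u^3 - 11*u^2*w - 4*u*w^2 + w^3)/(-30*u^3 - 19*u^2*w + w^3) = (-2*u + w)/(2*u + w)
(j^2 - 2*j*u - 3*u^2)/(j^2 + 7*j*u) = (j^2 - 2*j*u - 3*u^2)/(j*(j + 7*u))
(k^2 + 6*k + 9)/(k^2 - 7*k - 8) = (k^2 + 6*k + 9)/(k^2 - 7*k - 8)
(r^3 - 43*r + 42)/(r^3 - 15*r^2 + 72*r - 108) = (r^2 + 6*r - 7)/(r^2 - 9*r + 18)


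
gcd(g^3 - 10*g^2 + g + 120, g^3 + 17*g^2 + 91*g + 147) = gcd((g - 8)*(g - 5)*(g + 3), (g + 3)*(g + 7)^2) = g + 3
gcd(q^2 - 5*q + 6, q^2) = 1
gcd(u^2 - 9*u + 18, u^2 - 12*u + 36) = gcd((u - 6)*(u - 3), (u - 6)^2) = u - 6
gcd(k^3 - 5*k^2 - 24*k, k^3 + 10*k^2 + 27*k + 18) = k + 3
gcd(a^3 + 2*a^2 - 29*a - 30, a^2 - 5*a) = a - 5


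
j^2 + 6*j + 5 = (j + 1)*(j + 5)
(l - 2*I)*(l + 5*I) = l^2 + 3*I*l + 10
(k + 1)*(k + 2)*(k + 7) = k^3 + 10*k^2 + 23*k + 14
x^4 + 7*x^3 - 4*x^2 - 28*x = x*(x - 2)*(x + 2)*(x + 7)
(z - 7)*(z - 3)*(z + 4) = z^3 - 6*z^2 - 19*z + 84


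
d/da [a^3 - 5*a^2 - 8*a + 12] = 3*a^2 - 10*a - 8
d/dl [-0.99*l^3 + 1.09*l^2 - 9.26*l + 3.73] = -2.97*l^2 + 2.18*l - 9.26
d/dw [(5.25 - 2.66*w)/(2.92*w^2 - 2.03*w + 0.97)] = (7.7672*w^2 - 30.66*w + 8.0773)/(8.5264*w^4 - 11.8552*w^3 + 9.7857*w^2 - 3.9382*w + 0.9409)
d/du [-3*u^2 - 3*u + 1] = -6*u - 3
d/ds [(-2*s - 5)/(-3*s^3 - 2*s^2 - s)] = (-12*s^3 - 49*s^2 - 20*s - 5)/(s^2*(9*s^4 + 12*s^3 + 10*s^2 + 4*s + 1))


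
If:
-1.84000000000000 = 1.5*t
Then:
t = -1.23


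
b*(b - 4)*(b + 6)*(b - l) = b^4 - b^3*l + 2*b^3 - 2*b^2*l - 24*b^2 + 24*b*l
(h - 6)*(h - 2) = h^2 - 8*h + 12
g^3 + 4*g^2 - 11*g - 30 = (g - 3)*(g + 2)*(g + 5)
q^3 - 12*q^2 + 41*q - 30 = (q - 6)*(q - 5)*(q - 1)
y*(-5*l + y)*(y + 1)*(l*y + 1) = -5*l^2*y^3 - 5*l^2*y^2 + l*y^4 + l*y^3 - 5*l*y^2 - 5*l*y + y^3 + y^2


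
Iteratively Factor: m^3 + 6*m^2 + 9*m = (m)*(m^2 + 6*m + 9) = m*(m + 3)*(m + 3)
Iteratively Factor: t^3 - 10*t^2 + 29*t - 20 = (t - 1)*(t^2 - 9*t + 20) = (t - 5)*(t - 1)*(t - 4)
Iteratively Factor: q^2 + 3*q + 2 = (q + 2)*(q + 1)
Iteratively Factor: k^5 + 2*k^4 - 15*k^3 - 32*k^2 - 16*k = (k + 1)*(k^4 + k^3 - 16*k^2 - 16*k) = k*(k + 1)*(k^3 + k^2 - 16*k - 16) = k*(k - 4)*(k + 1)*(k^2 + 5*k + 4) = k*(k - 4)*(k + 1)^2*(k + 4)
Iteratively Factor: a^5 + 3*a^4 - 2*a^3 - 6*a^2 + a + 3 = (a + 1)*(a^4 + 2*a^3 - 4*a^2 - 2*a + 3) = (a + 1)^2*(a^3 + a^2 - 5*a + 3) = (a + 1)^2*(a + 3)*(a^2 - 2*a + 1) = (a - 1)*(a + 1)^2*(a + 3)*(a - 1)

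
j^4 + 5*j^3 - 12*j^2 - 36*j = j*(j - 3)*(j + 2)*(j + 6)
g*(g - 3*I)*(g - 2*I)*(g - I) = g^4 - 6*I*g^3 - 11*g^2 + 6*I*g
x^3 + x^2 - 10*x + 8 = (x - 2)*(x - 1)*(x + 4)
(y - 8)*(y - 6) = y^2 - 14*y + 48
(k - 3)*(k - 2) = k^2 - 5*k + 6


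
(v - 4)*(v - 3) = v^2 - 7*v + 12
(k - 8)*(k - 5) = k^2 - 13*k + 40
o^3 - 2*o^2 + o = o*(o - 1)^2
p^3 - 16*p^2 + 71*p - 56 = (p - 8)*(p - 7)*(p - 1)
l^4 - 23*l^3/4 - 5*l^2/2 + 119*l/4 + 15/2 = (l - 5)*(l - 3)*(l + 1/4)*(l + 2)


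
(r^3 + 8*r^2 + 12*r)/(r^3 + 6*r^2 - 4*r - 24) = r/(r - 2)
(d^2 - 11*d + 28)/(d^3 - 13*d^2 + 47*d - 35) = (d - 4)/(d^2 - 6*d + 5)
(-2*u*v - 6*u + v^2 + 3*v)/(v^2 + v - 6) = (-2*u + v)/(v - 2)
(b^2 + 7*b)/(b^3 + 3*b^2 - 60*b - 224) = b/(b^2 - 4*b - 32)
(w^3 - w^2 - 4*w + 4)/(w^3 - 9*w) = (w^3 - w^2 - 4*w + 4)/(w*(w^2 - 9))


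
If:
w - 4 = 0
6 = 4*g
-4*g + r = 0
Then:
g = 3/2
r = 6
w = 4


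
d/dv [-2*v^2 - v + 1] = -4*v - 1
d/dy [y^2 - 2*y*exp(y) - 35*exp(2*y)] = -2*y*exp(y) + 2*y - 70*exp(2*y) - 2*exp(y)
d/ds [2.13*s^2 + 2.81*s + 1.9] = 4.26*s + 2.81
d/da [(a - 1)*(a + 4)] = 2*a + 3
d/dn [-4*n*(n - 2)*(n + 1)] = -12*n^2 + 8*n + 8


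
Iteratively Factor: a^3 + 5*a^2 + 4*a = (a)*(a^2 + 5*a + 4) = a*(a + 4)*(a + 1)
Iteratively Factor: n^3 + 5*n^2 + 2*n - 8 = (n - 1)*(n^2 + 6*n + 8) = (n - 1)*(n + 4)*(n + 2)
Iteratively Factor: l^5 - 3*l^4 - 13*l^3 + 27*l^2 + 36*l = (l + 3)*(l^4 - 6*l^3 + 5*l^2 + 12*l) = (l + 1)*(l + 3)*(l^3 - 7*l^2 + 12*l) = (l - 3)*(l + 1)*(l + 3)*(l^2 - 4*l) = l*(l - 3)*(l + 1)*(l + 3)*(l - 4)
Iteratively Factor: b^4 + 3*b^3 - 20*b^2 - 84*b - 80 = (b - 5)*(b^3 + 8*b^2 + 20*b + 16) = (b - 5)*(b + 2)*(b^2 + 6*b + 8) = (b - 5)*(b + 2)^2*(b + 4)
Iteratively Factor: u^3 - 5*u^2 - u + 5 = (u - 1)*(u^2 - 4*u - 5) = (u - 5)*(u - 1)*(u + 1)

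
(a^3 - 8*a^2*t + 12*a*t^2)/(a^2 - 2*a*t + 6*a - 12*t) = a*(a - 6*t)/(a + 6)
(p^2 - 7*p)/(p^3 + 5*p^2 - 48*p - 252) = p/(p^2 + 12*p + 36)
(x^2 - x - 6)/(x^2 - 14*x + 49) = (x^2 - x - 6)/(x^2 - 14*x + 49)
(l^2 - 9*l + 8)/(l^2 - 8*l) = (l - 1)/l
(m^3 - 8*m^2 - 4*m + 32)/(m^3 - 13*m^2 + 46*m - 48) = (m + 2)/(m - 3)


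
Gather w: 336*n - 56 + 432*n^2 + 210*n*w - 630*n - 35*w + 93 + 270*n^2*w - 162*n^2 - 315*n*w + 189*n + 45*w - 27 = 270*n^2 - 105*n + w*(270*n^2 - 105*n + 10) + 10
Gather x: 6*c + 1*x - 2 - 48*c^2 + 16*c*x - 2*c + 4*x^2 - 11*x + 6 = -48*c^2 + 4*c + 4*x^2 + x*(16*c - 10) + 4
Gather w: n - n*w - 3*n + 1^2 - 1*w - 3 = -2*n + w*(-n - 1) - 2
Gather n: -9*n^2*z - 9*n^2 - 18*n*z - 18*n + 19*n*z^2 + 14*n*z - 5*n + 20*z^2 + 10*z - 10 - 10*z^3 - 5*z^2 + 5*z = n^2*(-9*z - 9) + n*(19*z^2 - 4*z - 23) - 10*z^3 + 15*z^2 + 15*z - 10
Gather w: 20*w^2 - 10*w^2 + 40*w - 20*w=10*w^2 + 20*w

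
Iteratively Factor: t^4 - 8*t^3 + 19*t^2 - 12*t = (t - 1)*(t^3 - 7*t^2 + 12*t) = t*(t - 1)*(t^2 - 7*t + 12) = t*(t - 4)*(t - 1)*(t - 3)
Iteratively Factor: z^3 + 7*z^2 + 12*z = (z + 4)*(z^2 + 3*z) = (z + 3)*(z + 4)*(z)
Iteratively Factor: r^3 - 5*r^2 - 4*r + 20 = (r - 5)*(r^2 - 4) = (r - 5)*(r + 2)*(r - 2)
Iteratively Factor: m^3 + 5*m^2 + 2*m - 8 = (m + 4)*(m^2 + m - 2) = (m + 2)*(m + 4)*(m - 1)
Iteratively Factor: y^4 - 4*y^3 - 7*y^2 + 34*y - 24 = (y - 4)*(y^3 - 7*y + 6) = (y - 4)*(y - 2)*(y^2 + 2*y - 3) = (y - 4)*(y - 2)*(y + 3)*(y - 1)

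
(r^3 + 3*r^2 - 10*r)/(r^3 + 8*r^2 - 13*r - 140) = r*(r - 2)/(r^2 + 3*r - 28)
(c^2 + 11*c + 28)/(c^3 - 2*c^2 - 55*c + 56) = (c + 4)/(c^2 - 9*c + 8)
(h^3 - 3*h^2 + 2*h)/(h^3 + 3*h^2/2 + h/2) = 2*(h^2 - 3*h + 2)/(2*h^2 + 3*h + 1)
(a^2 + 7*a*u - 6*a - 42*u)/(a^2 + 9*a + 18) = (a^2 + 7*a*u - 6*a - 42*u)/(a^2 + 9*a + 18)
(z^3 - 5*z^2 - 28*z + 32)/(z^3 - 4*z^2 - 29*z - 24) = (z^2 + 3*z - 4)/(z^2 + 4*z + 3)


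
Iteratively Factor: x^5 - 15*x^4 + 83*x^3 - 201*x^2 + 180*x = (x - 3)*(x^4 - 12*x^3 + 47*x^2 - 60*x) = (x - 3)^2*(x^3 - 9*x^2 + 20*x) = (x - 4)*(x - 3)^2*(x^2 - 5*x) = (x - 5)*(x - 4)*(x - 3)^2*(x)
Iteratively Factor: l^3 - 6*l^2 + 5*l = (l - 1)*(l^2 - 5*l) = (l - 5)*(l - 1)*(l)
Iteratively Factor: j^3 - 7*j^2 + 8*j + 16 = (j - 4)*(j^2 - 3*j - 4) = (j - 4)^2*(j + 1)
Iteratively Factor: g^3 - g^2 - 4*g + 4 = (g - 1)*(g^2 - 4) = (g - 1)*(g + 2)*(g - 2)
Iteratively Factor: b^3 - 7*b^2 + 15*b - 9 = (b - 3)*(b^2 - 4*b + 3) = (b - 3)^2*(b - 1)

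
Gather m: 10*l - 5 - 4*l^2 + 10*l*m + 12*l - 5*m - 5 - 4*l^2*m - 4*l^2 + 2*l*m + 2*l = -8*l^2 + 24*l + m*(-4*l^2 + 12*l - 5) - 10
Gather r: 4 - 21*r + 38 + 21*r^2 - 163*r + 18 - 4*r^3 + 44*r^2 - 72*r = -4*r^3 + 65*r^2 - 256*r + 60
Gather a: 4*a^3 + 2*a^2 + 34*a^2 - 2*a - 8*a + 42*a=4*a^3 + 36*a^2 + 32*a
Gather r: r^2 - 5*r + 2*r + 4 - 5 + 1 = r^2 - 3*r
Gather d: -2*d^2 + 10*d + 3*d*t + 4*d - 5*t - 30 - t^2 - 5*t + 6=-2*d^2 + d*(3*t + 14) - t^2 - 10*t - 24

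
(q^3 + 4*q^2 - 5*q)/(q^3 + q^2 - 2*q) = (q + 5)/(q + 2)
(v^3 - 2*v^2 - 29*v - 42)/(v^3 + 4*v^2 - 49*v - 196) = (v^2 + 5*v + 6)/(v^2 + 11*v + 28)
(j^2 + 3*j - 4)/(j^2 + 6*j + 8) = (j - 1)/(j + 2)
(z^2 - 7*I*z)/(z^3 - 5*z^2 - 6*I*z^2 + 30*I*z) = (z - 7*I)/(z^2 - 5*z - 6*I*z + 30*I)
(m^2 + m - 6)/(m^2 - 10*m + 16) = (m + 3)/(m - 8)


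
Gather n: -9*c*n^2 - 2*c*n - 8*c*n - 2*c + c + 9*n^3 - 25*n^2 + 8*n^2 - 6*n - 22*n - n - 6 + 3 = -c + 9*n^3 + n^2*(-9*c - 17) + n*(-10*c - 29) - 3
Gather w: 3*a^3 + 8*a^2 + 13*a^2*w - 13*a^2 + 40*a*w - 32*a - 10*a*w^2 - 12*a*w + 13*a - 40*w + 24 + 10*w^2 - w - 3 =3*a^3 - 5*a^2 - 19*a + w^2*(10 - 10*a) + w*(13*a^2 + 28*a - 41) + 21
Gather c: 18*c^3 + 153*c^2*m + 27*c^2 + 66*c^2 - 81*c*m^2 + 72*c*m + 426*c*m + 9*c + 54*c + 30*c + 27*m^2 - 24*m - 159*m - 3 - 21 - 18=18*c^3 + c^2*(153*m + 93) + c*(-81*m^2 + 498*m + 93) + 27*m^2 - 183*m - 42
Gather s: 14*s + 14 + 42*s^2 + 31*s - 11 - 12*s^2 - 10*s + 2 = 30*s^2 + 35*s + 5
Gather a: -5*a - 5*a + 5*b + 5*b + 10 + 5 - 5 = -10*a + 10*b + 10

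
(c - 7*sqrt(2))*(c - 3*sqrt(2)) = c^2 - 10*sqrt(2)*c + 42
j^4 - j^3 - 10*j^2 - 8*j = j*(j - 4)*(j + 1)*(j + 2)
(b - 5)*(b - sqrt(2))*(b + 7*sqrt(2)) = b^3 - 5*b^2 + 6*sqrt(2)*b^2 - 30*sqrt(2)*b - 14*b + 70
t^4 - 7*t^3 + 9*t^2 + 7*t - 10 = (t - 5)*(t - 2)*(t - 1)*(t + 1)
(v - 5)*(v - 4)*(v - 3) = v^3 - 12*v^2 + 47*v - 60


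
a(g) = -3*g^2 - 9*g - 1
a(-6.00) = -55.00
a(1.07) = -14.06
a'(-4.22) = 16.32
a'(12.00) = -81.00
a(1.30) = -17.77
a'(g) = -6*g - 9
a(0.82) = -10.40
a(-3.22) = -3.13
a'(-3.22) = 10.32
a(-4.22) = -16.45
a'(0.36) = -11.16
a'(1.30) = -16.80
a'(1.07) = -15.42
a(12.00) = -541.00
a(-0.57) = 3.16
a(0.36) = -4.63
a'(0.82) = -13.92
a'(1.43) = -17.58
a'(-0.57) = -5.58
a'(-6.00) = 27.00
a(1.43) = -20.00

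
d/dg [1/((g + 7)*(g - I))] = ((-g + I)*(g + 7) - (g - I)^2)/((g + 7)^2*(g - I)^3)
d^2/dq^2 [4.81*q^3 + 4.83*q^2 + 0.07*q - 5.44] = 28.86*q + 9.66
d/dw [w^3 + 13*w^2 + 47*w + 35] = 3*w^2 + 26*w + 47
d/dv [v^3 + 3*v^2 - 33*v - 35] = 3*v^2 + 6*v - 33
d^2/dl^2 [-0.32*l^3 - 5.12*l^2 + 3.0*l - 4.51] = -1.92*l - 10.24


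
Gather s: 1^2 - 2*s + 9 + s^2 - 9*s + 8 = s^2 - 11*s + 18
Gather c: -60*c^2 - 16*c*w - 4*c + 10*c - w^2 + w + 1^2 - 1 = -60*c^2 + c*(6 - 16*w) - w^2 + w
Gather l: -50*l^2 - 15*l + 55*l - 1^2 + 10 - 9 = -50*l^2 + 40*l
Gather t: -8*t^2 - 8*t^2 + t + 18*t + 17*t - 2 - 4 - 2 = -16*t^2 + 36*t - 8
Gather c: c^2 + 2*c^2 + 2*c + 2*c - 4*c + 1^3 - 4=3*c^2 - 3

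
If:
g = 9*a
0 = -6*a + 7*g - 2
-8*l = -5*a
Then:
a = 2/57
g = 6/19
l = 5/228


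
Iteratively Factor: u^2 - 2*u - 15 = (u + 3)*(u - 5)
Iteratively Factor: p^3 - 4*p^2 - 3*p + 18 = (p - 3)*(p^2 - p - 6) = (p - 3)*(p + 2)*(p - 3)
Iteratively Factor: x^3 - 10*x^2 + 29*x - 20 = (x - 1)*(x^2 - 9*x + 20) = (x - 4)*(x - 1)*(x - 5)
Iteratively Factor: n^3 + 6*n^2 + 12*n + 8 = (n + 2)*(n^2 + 4*n + 4) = (n + 2)^2*(n + 2)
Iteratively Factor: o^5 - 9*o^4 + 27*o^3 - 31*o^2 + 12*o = (o - 3)*(o^4 - 6*o^3 + 9*o^2 - 4*o) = (o - 3)*(o - 1)*(o^3 - 5*o^2 + 4*o) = (o - 3)*(o - 1)^2*(o^2 - 4*o) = o*(o - 3)*(o - 1)^2*(o - 4)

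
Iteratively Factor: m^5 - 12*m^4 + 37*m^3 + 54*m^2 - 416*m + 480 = (m - 2)*(m^4 - 10*m^3 + 17*m^2 + 88*m - 240) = (m - 2)*(m + 3)*(m^3 - 13*m^2 + 56*m - 80) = (m - 5)*(m - 2)*(m + 3)*(m^2 - 8*m + 16) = (m - 5)*(m - 4)*(m - 2)*(m + 3)*(m - 4)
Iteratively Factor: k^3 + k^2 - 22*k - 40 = (k - 5)*(k^2 + 6*k + 8) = (k - 5)*(k + 2)*(k + 4)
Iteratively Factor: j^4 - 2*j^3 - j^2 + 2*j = (j - 1)*(j^3 - j^2 - 2*j) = (j - 1)*(j + 1)*(j^2 - 2*j) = j*(j - 1)*(j + 1)*(j - 2)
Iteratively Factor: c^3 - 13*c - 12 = (c + 3)*(c^2 - 3*c - 4) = (c - 4)*(c + 3)*(c + 1)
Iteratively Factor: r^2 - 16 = (r + 4)*(r - 4)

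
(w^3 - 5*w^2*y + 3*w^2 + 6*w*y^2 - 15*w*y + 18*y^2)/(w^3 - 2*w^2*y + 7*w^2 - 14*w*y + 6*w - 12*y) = (w^2 - 3*w*y + 3*w - 9*y)/(w^2 + 7*w + 6)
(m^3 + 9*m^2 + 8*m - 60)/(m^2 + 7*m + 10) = (m^2 + 4*m - 12)/(m + 2)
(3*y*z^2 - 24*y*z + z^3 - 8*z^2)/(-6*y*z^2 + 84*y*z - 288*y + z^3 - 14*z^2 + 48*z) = z*(-3*y - z)/(6*y*z - 36*y - z^2 + 6*z)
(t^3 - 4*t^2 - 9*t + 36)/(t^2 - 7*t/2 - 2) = 2*(t^2 - 9)/(2*t + 1)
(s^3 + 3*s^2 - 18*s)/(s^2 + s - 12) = s*(s + 6)/(s + 4)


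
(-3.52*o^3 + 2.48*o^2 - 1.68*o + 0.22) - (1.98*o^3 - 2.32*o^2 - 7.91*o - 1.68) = -5.5*o^3 + 4.8*o^2 + 6.23*o + 1.9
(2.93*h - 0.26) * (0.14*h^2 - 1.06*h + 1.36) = 0.4102*h^3 - 3.1422*h^2 + 4.2604*h - 0.3536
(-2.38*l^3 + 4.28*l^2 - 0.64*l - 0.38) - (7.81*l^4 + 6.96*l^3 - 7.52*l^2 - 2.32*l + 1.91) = -7.81*l^4 - 9.34*l^3 + 11.8*l^2 + 1.68*l - 2.29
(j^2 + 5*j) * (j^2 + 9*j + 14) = j^4 + 14*j^3 + 59*j^2 + 70*j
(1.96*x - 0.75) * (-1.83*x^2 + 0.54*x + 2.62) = -3.5868*x^3 + 2.4309*x^2 + 4.7302*x - 1.965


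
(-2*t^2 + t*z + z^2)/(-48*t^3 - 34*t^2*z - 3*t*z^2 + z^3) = (-t + z)/(-24*t^2 - 5*t*z + z^2)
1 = 1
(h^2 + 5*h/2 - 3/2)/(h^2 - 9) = (h - 1/2)/(h - 3)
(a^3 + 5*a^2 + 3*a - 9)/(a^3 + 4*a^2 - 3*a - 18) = (a - 1)/(a - 2)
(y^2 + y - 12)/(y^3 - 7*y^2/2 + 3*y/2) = 2*(y + 4)/(y*(2*y - 1))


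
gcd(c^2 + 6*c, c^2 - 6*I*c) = c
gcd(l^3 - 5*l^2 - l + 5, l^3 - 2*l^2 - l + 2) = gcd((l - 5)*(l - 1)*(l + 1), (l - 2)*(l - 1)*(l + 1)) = l^2 - 1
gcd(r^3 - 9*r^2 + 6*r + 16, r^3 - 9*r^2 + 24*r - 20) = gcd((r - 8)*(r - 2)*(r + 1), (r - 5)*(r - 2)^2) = r - 2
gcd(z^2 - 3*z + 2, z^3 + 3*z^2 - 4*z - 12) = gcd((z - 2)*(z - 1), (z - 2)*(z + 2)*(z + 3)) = z - 2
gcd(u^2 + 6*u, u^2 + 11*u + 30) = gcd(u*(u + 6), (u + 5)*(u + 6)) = u + 6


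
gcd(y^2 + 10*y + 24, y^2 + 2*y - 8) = y + 4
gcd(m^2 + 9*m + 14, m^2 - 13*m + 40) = 1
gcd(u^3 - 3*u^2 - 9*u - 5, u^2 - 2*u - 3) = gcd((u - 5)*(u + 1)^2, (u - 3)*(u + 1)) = u + 1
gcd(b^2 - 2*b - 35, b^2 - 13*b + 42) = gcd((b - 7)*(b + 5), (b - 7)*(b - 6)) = b - 7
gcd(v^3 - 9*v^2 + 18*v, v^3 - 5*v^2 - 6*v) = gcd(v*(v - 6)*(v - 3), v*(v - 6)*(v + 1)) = v^2 - 6*v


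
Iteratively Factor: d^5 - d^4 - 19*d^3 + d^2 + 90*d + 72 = (d + 1)*(d^4 - 2*d^3 - 17*d^2 + 18*d + 72) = (d + 1)*(d + 2)*(d^3 - 4*d^2 - 9*d + 36) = (d + 1)*(d + 2)*(d + 3)*(d^2 - 7*d + 12) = (d - 4)*(d + 1)*(d + 2)*(d + 3)*(d - 3)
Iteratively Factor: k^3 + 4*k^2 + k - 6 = (k + 3)*(k^2 + k - 2) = (k - 1)*(k + 3)*(k + 2)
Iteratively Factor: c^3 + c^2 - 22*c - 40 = (c - 5)*(c^2 + 6*c + 8) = (c - 5)*(c + 4)*(c + 2)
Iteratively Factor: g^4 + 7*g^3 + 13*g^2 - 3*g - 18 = (g + 3)*(g^3 + 4*g^2 + g - 6) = (g + 3)^2*(g^2 + g - 2) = (g - 1)*(g + 3)^2*(g + 2)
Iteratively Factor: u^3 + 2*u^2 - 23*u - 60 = (u + 3)*(u^2 - u - 20) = (u + 3)*(u + 4)*(u - 5)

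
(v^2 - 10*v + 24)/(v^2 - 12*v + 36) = (v - 4)/(v - 6)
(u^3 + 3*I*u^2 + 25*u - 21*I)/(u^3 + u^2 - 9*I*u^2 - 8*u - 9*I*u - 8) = (u^2 + 4*I*u + 21)/(u^2 + u*(1 - 8*I) - 8*I)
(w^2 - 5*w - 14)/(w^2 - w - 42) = (w + 2)/(w + 6)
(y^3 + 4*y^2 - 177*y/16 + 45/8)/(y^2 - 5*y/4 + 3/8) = (4*y^2 + 19*y - 30)/(2*(2*y - 1))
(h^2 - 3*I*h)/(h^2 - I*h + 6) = h/(h + 2*I)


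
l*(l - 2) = l^2 - 2*l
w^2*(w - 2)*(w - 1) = w^4 - 3*w^3 + 2*w^2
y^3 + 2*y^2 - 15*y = y*(y - 3)*(y + 5)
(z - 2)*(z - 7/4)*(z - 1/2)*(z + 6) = z^4 + 7*z^3/4 - 161*z^2/8 + 61*z/2 - 21/2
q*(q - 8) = q^2 - 8*q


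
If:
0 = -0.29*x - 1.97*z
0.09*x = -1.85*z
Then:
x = 0.00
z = 0.00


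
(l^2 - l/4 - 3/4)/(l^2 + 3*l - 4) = (l + 3/4)/(l + 4)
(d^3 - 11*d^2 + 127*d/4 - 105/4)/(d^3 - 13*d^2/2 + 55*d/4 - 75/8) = 2*(d - 7)/(2*d - 5)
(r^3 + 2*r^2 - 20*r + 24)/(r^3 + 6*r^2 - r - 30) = (r^2 + 4*r - 12)/(r^2 + 8*r + 15)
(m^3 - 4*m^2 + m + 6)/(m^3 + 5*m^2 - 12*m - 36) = (m^2 - m - 2)/(m^2 + 8*m + 12)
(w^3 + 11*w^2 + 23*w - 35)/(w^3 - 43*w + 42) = (w + 5)/(w - 6)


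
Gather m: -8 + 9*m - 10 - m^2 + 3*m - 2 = -m^2 + 12*m - 20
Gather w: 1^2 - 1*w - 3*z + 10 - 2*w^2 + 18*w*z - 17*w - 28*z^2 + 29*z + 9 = -2*w^2 + w*(18*z - 18) - 28*z^2 + 26*z + 20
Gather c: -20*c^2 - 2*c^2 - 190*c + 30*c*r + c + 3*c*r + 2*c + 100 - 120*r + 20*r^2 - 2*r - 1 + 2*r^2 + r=-22*c^2 + c*(33*r - 187) + 22*r^2 - 121*r + 99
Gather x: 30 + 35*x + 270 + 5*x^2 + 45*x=5*x^2 + 80*x + 300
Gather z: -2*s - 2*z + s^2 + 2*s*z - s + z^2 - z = s^2 - 3*s + z^2 + z*(2*s - 3)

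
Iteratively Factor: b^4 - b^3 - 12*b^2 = (b + 3)*(b^3 - 4*b^2) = b*(b + 3)*(b^2 - 4*b) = b^2*(b + 3)*(b - 4)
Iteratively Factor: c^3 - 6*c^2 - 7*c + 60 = (c - 5)*(c^2 - c - 12) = (c - 5)*(c + 3)*(c - 4)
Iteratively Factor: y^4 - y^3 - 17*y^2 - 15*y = (y)*(y^3 - y^2 - 17*y - 15) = y*(y + 3)*(y^2 - 4*y - 5) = y*(y - 5)*(y + 3)*(y + 1)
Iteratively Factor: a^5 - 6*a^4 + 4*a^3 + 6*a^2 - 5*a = (a - 5)*(a^4 - a^3 - a^2 + a) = a*(a - 5)*(a^3 - a^2 - a + 1) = a*(a - 5)*(a - 1)*(a^2 - 1) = a*(a - 5)*(a - 1)*(a + 1)*(a - 1)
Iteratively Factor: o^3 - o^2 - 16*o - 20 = (o + 2)*(o^2 - 3*o - 10) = (o - 5)*(o + 2)*(o + 2)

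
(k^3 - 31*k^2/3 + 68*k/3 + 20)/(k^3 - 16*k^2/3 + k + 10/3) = (k - 6)/(k - 1)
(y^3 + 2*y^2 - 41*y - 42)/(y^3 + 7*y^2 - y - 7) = (y - 6)/(y - 1)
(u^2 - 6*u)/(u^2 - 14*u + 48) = u/(u - 8)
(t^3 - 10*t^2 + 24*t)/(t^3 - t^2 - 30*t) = (t - 4)/(t + 5)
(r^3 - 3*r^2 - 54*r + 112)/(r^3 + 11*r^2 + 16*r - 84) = (r - 8)/(r + 6)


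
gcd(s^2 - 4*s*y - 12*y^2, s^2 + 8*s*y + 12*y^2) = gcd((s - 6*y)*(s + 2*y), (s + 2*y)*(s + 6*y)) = s + 2*y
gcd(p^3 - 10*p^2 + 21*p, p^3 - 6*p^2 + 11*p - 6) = p - 3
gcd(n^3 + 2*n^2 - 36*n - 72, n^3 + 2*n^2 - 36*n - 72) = n^3 + 2*n^2 - 36*n - 72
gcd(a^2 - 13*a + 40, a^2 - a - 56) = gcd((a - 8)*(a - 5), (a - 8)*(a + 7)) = a - 8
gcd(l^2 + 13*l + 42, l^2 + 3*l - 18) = l + 6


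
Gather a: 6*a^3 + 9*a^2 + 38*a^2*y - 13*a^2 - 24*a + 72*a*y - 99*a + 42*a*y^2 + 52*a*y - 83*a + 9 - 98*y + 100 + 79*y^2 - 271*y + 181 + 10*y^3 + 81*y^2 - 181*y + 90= 6*a^3 + a^2*(38*y - 4) + a*(42*y^2 + 124*y - 206) + 10*y^3 + 160*y^2 - 550*y + 380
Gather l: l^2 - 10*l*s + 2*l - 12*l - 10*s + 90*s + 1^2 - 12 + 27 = l^2 + l*(-10*s - 10) + 80*s + 16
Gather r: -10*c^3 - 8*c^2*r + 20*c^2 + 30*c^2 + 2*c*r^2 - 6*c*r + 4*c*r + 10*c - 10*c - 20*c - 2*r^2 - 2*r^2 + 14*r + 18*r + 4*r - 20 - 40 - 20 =-10*c^3 + 50*c^2 - 20*c + r^2*(2*c - 4) + r*(-8*c^2 - 2*c + 36) - 80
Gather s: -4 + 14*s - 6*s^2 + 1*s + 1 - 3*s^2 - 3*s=-9*s^2 + 12*s - 3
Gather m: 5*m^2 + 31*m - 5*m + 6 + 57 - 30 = 5*m^2 + 26*m + 33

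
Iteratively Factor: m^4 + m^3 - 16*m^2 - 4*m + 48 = (m - 3)*(m^3 + 4*m^2 - 4*m - 16) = (m - 3)*(m + 4)*(m^2 - 4) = (m - 3)*(m + 2)*(m + 4)*(m - 2)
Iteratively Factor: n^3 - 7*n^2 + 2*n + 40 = (n - 4)*(n^2 - 3*n - 10) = (n - 4)*(n + 2)*(n - 5)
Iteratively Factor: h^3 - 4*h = (h - 2)*(h^2 + 2*h) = h*(h - 2)*(h + 2)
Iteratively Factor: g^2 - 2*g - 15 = (g - 5)*(g + 3)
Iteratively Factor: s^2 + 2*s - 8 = (s + 4)*(s - 2)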